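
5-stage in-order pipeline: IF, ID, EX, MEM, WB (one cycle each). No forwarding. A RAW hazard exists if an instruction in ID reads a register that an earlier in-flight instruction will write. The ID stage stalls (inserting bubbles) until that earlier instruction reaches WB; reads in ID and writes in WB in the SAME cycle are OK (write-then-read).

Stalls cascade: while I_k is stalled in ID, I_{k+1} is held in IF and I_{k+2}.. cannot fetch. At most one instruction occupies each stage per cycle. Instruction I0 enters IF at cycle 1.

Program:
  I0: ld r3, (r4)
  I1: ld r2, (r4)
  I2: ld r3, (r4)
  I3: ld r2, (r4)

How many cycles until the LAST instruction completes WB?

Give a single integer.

I0 ld r3 <- r4: IF@1 ID@2 stall=0 (-) EX@3 MEM@4 WB@5
I1 ld r2 <- r4: IF@2 ID@3 stall=0 (-) EX@4 MEM@5 WB@6
I2 ld r3 <- r4: IF@3 ID@4 stall=0 (-) EX@5 MEM@6 WB@7
I3 ld r2 <- r4: IF@4 ID@5 stall=0 (-) EX@6 MEM@7 WB@8

Answer: 8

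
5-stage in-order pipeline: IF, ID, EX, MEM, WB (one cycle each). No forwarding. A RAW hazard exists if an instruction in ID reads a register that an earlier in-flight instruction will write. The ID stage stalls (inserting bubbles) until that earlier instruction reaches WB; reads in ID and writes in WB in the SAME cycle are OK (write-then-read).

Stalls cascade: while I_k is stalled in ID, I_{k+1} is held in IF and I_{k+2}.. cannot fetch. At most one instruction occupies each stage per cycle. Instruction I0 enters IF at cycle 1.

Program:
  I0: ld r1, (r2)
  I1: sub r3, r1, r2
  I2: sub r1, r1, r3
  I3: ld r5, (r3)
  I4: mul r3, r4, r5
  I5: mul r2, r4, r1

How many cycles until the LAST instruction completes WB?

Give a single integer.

I0 ld r1 <- r2: IF@1 ID@2 stall=0 (-) EX@3 MEM@4 WB@5
I1 sub r3 <- r1,r2: IF@2 ID@3 stall=2 (RAW on I0.r1 (WB@5)) EX@6 MEM@7 WB@8
I2 sub r1 <- r1,r3: IF@3 ID@6 stall=2 (RAW on I1.r3 (WB@8)) EX@9 MEM@10 WB@11
I3 ld r5 <- r3: IF@6 ID@9 stall=0 (-) EX@10 MEM@11 WB@12
I4 mul r3 <- r4,r5: IF@9 ID@10 stall=2 (RAW on I3.r5 (WB@12)) EX@13 MEM@14 WB@15
I5 mul r2 <- r4,r1: IF@10 ID@13 stall=0 (-) EX@14 MEM@15 WB@16

Answer: 16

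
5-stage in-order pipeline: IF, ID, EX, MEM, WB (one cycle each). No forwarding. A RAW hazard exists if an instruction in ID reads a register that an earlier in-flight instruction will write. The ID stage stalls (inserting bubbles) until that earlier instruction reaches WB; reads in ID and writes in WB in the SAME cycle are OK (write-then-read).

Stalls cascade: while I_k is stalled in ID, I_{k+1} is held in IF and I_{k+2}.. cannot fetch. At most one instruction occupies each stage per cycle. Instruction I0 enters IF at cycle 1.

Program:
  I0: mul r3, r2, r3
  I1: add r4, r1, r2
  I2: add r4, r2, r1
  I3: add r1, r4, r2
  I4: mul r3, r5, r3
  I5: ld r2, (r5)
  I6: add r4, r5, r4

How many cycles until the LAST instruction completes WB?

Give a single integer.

I0 mul r3 <- r2,r3: IF@1 ID@2 stall=0 (-) EX@3 MEM@4 WB@5
I1 add r4 <- r1,r2: IF@2 ID@3 stall=0 (-) EX@4 MEM@5 WB@6
I2 add r4 <- r2,r1: IF@3 ID@4 stall=0 (-) EX@5 MEM@6 WB@7
I3 add r1 <- r4,r2: IF@4 ID@5 stall=2 (RAW on I2.r4 (WB@7)) EX@8 MEM@9 WB@10
I4 mul r3 <- r5,r3: IF@5 ID@8 stall=0 (-) EX@9 MEM@10 WB@11
I5 ld r2 <- r5: IF@8 ID@9 stall=0 (-) EX@10 MEM@11 WB@12
I6 add r4 <- r5,r4: IF@9 ID@10 stall=0 (-) EX@11 MEM@12 WB@13

Answer: 13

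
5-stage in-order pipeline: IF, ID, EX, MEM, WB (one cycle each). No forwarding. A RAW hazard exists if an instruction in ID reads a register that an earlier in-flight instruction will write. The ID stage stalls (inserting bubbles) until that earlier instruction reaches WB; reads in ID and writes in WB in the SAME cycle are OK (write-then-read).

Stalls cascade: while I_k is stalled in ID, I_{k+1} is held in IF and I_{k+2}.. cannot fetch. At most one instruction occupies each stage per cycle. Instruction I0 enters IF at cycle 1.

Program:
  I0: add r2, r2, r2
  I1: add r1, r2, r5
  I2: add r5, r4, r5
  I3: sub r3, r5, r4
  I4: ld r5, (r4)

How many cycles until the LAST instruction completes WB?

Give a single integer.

Answer: 13

Derivation:
I0 add r2 <- r2,r2: IF@1 ID@2 stall=0 (-) EX@3 MEM@4 WB@5
I1 add r1 <- r2,r5: IF@2 ID@3 stall=2 (RAW on I0.r2 (WB@5)) EX@6 MEM@7 WB@8
I2 add r5 <- r4,r5: IF@3 ID@6 stall=0 (-) EX@7 MEM@8 WB@9
I3 sub r3 <- r5,r4: IF@6 ID@7 stall=2 (RAW on I2.r5 (WB@9)) EX@10 MEM@11 WB@12
I4 ld r5 <- r4: IF@7 ID@10 stall=0 (-) EX@11 MEM@12 WB@13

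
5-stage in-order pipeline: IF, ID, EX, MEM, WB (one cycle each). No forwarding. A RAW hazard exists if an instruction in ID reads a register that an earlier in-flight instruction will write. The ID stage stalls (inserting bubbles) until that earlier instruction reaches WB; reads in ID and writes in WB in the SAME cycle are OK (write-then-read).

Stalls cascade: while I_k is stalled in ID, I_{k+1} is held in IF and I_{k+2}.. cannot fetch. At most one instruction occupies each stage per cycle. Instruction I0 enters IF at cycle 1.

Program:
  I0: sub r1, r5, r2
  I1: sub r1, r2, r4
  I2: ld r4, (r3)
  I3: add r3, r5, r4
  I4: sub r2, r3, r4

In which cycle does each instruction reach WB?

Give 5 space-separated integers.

Answer: 5 6 7 10 13

Derivation:
I0 sub r1 <- r5,r2: IF@1 ID@2 stall=0 (-) EX@3 MEM@4 WB@5
I1 sub r1 <- r2,r4: IF@2 ID@3 stall=0 (-) EX@4 MEM@5 WB@6
I2 ld r4 <- r3: IF@3 ID@4 stall=0 (-) EX@5 MEM@6 WB@7
I3 add r3 <- r5,r4: IF@4 ID@5 stall=2 (RAW on I2.r4 (WB@7)) EX@8 MEM@9 WB@10
I4 sub r2 <- r3,r4: IF@5 ID@8 stall=2 (RAW on I3.r3 (WB@10)) EX@11 MEM@12 WB@13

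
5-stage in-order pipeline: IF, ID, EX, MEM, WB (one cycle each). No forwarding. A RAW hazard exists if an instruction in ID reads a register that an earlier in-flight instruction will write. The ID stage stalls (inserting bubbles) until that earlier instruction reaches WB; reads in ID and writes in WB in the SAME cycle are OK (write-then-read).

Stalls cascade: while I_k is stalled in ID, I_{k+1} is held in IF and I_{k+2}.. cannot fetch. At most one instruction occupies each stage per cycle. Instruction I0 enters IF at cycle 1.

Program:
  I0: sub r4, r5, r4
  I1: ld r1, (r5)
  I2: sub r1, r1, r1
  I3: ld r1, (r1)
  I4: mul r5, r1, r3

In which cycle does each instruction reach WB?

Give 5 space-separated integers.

I0 sub r4 <- r5,r4: IF@1 ID@2 stall=0 (-) EX@3 MEM@4 WB@5
I1 ld r1 <- r5: IF@2 ID@3 stall=0 (-) EX@4 MEM@5 WB@6
I2 sub r1 <- r1,r1: IF@3 ID@4 stall=2 (RAW on I1.r1 (WB@6)) EX@7 MEM@8 WB@9
I3 ld r1 <- r1: IF@4 ID@7 stall=2 (RAW on I2.r1 (WB@9)) EX@10 MEM@11 WB@12
I4 mul r5 <- r1,r3: IF@7 ID@10 stall=2 (RAW on I3.r1 (WB@12)) EX@13 MEM@14 WB@15

Answer: 5 6 9 12 15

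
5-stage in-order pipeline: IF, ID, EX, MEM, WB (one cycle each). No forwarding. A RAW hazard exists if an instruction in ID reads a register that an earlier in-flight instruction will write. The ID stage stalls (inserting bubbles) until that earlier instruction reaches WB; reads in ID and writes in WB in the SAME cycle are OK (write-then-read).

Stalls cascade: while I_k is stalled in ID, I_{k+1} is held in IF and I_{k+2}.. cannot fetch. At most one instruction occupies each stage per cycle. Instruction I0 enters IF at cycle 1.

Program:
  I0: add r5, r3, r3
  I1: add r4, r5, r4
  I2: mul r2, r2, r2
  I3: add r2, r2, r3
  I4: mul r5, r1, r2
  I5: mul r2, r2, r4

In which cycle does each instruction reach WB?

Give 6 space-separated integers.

Answer: 5 8 9 12 15 16

Derivation:
I0 add r5 <- r3,r3: IF@1 ID@2 stall=0 (-) EX@3 MEM@4 WB@5
I1 add r4 <- r5,r4: IF@2 ID@3 stall=2 (RAW on I0.r5 (WB@5)) EX@6 MEM@7 WB@8
I2 mul r2 <- r2,r2: IF@3 ID@6 stall=0 (-) EX@7 MEM@8 WB@9
I3 add r2 <- r2,r3: IF@6 ID@7 stall=2 (RAW on I2.r2 (WB@9)) EX@10 MEM@11 WB@12
I4 mul r5 <- r1,r2: IF@7 ID@10 stall=2 (RAW on I3.r2 (WB@12)) EX@13 MEM@14 WB@15
I5 mul r2 <- r2,r4: IF@10 ID@13 stall=0 (-) EX@14 MEM@15 WB@16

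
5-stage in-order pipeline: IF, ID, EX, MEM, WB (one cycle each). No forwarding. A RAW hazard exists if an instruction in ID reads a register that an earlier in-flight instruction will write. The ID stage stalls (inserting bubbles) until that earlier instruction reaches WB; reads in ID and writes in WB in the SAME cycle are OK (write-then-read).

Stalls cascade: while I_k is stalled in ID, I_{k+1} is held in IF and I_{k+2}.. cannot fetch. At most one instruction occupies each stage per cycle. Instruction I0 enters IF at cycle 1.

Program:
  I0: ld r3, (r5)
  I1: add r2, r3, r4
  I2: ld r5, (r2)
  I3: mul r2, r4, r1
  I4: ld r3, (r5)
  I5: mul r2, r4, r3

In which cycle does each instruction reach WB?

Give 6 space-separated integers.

I0 ld r3 <- r5: IF@1 ID@2 stall=0 (-) EX@3 MEM@4 WB@5
I1 add r2 <- r3,r4: IF@2 ID@3 stall=2 (RAW on I0.r3 (WB@5)) EX@6 MEM@7 WB@8
I2 ld r5 <- r2: IF@3 ID@6 stall=2 (RAW on I1.r2 (WB@8)) EX@9 MEM@10 WB@11
I3 mul r2 <- r4,r1: IF@6 ID@9 stall=0 (-) EX@10 MEM@11 WB@12
I4 ld r3 <- r5: IF@9 ID@10 stall=1 (RAW on I2.r5 (WB@11)) EX@12 MEM@13 WB@14
I5 mul r2 <- r4,r3: IF@10 ID@12 stall=2 (RAW on I4.r3 (WB@14)) EX@15 MEM@16 WB@17

Answer: 5 8 11 12 14 17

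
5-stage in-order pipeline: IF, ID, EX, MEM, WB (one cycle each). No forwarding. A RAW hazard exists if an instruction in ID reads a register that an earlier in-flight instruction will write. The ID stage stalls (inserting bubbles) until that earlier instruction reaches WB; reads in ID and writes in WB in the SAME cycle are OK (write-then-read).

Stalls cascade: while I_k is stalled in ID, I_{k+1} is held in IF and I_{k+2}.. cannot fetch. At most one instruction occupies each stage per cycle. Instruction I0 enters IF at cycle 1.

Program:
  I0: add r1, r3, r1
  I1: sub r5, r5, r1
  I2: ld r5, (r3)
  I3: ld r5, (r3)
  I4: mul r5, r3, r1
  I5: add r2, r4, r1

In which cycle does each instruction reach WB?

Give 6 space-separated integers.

I0 add r1 <- r3,r1: IF@1 ID@2 stall=0 (-) EX@3 MEM@4 WB@5
I1 sub r5 <- r5,r1: IF@2 ID@3 stall=2 (RAW on I0.r1 (WB@5)) EX@6 MEM@7 WB@8
I2 ld r5 <- r3: IF@3 ID@6 stall=0 (-) EX@7 MEM@8 WB@9
I3 ld r5 <- r3: IF@6 ID@7 stall=0 (-) EX@8 MEM@9 WB@10
I4 mul r5 <- r3,r1: IF@7 ID@8 stall=0 (-) EX@9 MEM@10 WB@11
I5 add r2 <- r4,r1: IF@8 ID@9 stall=0 (-) EX@10 MEM@11 WB@12

Answer: 5 8 9 10 11 12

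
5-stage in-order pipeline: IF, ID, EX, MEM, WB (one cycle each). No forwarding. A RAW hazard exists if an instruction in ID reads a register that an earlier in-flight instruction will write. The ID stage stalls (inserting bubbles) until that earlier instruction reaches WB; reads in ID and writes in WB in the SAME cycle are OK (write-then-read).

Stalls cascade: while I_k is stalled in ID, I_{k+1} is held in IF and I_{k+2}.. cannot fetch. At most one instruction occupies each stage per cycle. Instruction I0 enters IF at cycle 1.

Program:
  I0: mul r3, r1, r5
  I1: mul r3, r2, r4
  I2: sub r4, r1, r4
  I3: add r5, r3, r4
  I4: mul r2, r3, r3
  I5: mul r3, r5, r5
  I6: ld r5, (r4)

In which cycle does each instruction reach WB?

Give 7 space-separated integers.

I0 mul r3 <- r1,r5: IF@1 ID@2 stall=0 (-) EX@3 MEM@4 WB@5
I1 mul r3 <- r2,r4: IF@2 ID@3 stall=0 (-) EX@4 MEM@5 WB@6
I2 sub r4 <- r1,r4: IF@3 ID@4 stall=0 (-) EX@5 MEM@6 WB@7
I3 add r5 <- r3,r4: IF@4 ID@5 stall=2 (RAW on I2.r4 (WB@7)) EX@8 MEM@9 WB@10
I4 mul r2 <- r3,r3: IF@5 ID@8 stall=0 (-) EX@9 MEM@10 WB@11
I5 mul r3 <- r5,r5: IF@8 ID@9 stall=1 (RAW on I3.r5 (WB@10)) EX@11 MEM@12 WB@13
I6 ld r5 <- r4: IF@9 ID@11 stall=0 (-) EX@12 MEM@13 WB@14

Answer: 5 6 7 10 11 13 14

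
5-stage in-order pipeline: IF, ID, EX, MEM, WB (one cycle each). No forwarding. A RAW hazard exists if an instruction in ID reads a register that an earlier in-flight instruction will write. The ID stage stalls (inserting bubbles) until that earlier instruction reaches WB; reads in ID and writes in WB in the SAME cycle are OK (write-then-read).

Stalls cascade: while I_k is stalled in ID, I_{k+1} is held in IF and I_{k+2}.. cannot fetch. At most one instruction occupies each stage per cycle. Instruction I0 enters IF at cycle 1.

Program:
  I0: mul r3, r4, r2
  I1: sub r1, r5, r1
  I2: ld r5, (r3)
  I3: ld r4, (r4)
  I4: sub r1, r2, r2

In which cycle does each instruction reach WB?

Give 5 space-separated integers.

I0 mul r3 <- r4,r2: IF@1 ID@2 stall=0 (-) EX@3 MEM@4 WB@5
I1 sub r1 <- r5,r1: IF@2 ID@3 stall=0 (-) EX@4 MEM@5 WB@6
I2 ld r5 <- r3: IF@3 ID@4 stall=1 (RAW on I0.r3 (WB@5)) EX@6 MEM@7 WB@8
I3 ld r4 <- r4: IF@4 ID@6 stall=0 (-) EX@7 MEM@8 WB@9
I4 sub r1 <- r2,r2: IF@6 ID@7 stall=0 (-) EX@8 MEM@9 WB@10

Answer: 5 6 8 9 10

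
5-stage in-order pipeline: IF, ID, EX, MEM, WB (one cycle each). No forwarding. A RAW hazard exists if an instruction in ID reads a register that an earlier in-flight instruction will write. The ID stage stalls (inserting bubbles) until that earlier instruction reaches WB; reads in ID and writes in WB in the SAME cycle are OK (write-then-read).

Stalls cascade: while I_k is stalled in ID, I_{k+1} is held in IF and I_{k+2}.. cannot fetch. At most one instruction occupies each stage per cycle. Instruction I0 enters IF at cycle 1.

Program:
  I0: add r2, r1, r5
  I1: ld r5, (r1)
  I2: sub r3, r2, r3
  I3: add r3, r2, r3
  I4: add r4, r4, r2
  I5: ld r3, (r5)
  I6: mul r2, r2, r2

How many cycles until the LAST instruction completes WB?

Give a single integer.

I0 add r2 <- r1,r5: IF@1 ID@2 stall=0 (-) EX@3 MEM@4 WB@5
I1 ld r5 <- r1: IF@2 ID@3 stall=0 (-) EX@4 MEM@5 WB@6
I2 sub r3 <- r2,r3: IF@3 ID@4 stall=1 (RAW on I0.r2 (WB@5)) EX@6 MEM@7 WB@8
I3 add r3 <- r2,r3: IF@4 ID@6 stall=2 (RAW on I2.r3 (WB@8)) EX@9 MEM@10 WB@11
I4 add r4 <- r4,r2: IF@6 ID@9 stall=0 (-) EX@10 MEM@11 WB@12
I5 ld r3 <- r5: IF@9 ID@10 stall=0 (-) EX@11 MEM@12 WB@13
I6 mul r2 <- r2,r2: IF@10 ID@11 stall=0 (-) EX@12 MEM@13 WB@14

Answer: 14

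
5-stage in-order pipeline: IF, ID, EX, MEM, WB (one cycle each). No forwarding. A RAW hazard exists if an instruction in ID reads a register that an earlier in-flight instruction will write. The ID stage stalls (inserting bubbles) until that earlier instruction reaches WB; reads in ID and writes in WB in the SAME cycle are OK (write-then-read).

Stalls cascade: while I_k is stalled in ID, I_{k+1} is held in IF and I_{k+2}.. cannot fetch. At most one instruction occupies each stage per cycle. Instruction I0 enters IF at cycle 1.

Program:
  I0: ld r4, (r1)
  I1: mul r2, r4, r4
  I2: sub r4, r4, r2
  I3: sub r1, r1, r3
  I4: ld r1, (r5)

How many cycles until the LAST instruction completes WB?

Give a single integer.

Answer: 13

Derivation:
I0 ld r4 <- r1: IF@1 ID@2 stall=0 (-) EX@3 MEM@4 WB@5
I1 mul r2 <- r4,r4: IF@2 ID@3 stall=2 (RAW on I0.r4 (WB@5)) EX@6 MEM@7 WB@8
I2 sub r4 <- r4,r2: IF@3 ID@6 stall=2 (RAW on I1.r2 (WB@8)) EX@9 MEM@10 WB@11
I3 sub r1 <- r1,r3: IF@6 ID@9 stall=0 (-) EX@10 MEM@11 WB@12
I4 ld r1 <- r5: IF@9 ID@10 stall=0 (-) EX@11 MEM@12 WB@13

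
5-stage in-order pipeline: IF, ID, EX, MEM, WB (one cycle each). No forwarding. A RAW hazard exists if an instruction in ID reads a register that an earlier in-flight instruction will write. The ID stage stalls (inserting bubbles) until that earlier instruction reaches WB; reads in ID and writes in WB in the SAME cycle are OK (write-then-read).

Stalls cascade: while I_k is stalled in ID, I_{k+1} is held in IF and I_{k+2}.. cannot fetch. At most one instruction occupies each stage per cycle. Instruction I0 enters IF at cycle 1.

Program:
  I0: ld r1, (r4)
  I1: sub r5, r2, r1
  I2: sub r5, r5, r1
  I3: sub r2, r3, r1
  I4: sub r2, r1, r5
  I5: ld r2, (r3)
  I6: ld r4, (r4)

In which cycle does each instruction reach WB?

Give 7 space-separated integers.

Answer: 5 8 11 12 14 15 16

Derivation:
I0 ld r1 <- r4: IF@1 ID@2 stall=0 (-) EX@3 MEM@4 WB@5
I1 sub r5 <- r2,r1: IF@2 ID@3 stall=2 (RAW on I0.r1 (WB@5)) EX@6 MEM@7 WB@8
I2 sub r5 <- r5,r1: IF@3 ID@6 stall=2 (RAW on I1.r5 (WB@8)) EX@9 MEM@10 WB@11
I3 sub r2 <- r3,r1: IF@6 ID@9 stall=0 (-) EX@10 MEM@11 WB@12
I4 sub r2 <- r1,r5: IF@9 ID@10 stall=1 (RAW on I2.r5 (WB@11)) EX@12 MEM@13 WB@14
I5 ld r2 <- r3: IF@10 ID@12 stall=0 (-) EX@13 MEM@14 WB@15
I6 ld r4 <- r4: IF@12 ID@13 stall=0 (-) EX@14 MEM@15 WB@16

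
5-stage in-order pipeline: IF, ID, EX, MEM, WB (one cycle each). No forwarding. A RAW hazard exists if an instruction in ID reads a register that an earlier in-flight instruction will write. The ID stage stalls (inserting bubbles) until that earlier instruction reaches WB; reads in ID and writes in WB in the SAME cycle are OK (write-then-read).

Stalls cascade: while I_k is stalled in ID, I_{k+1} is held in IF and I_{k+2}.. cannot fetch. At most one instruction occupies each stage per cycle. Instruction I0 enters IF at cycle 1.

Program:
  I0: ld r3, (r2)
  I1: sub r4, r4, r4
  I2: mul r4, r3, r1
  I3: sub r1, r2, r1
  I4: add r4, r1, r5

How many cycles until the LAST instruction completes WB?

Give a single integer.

I0 ld r3 <- r2: IF@1 ID@2 stall=0 (-) EX@3 MEM@4 WB@5
I1 sub r4 <- r4,r4: IF@2 ID@3 stall=0 (-) EX@4 MEM@5 WB@6
I2 mul r4 <- r3,r1: IF@3 ID@4 stall=1 (RAW on I0.r3 (WB@5)) EX@6 MEM@7 WB@8
I3 sub r1 <- r2,r1: IF@4 ID@6 stall=0 (-) EX@7 MEM@8 WB@9
I4 add r4 <- r1,r5: IF@6 ID@7 stall=2 (RAW on I3.r1 (WB@9)) EX@10 MEM@11 WB@12

Answer: 12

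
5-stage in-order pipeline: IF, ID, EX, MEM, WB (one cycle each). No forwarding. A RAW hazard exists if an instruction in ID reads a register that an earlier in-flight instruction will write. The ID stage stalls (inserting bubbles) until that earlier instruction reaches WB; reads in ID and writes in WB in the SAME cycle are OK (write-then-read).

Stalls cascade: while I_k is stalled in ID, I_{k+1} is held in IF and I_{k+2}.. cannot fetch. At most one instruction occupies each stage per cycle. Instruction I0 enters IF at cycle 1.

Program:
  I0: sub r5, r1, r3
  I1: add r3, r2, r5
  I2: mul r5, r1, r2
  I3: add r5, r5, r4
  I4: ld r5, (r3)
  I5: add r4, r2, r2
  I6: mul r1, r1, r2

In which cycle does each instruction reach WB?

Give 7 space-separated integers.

I0 sub r5 <- r1,r3: IF@1 ID@2 stall=0 (-) EX@3 MEM@4 WB@5
I1 add r3 <- r2,r5: IF@2 ID@3 stall=2 (RAW on I0.r5 (WB@5)) EX@6 MEM@7 WB@8
I2 mul r5 <- r1,r2: IF@3 ID@6 stall=0 (-) EX@7 MEM@8 WB@9
I3 add r5 <- r5,r4: IF@6 ID@7 stall=2 (RAW on I2.r5 (WB@9)) EX@10 MEM@11 WB@12
I4 ld r5 <- r3: IF@7 ID@10 stall=0 (-) EX@11 MEM@12 WB@13
I5 add r4 <- r2,r2: IF@10 ID@11 stall=0 (-) EX@12 MEM@13 WB@14
I6 mul r1 <- r1,r2: IF@11 ID@12 stall=0 (-) EX@13 MEM@14 WB@15

Answer: 5 8 9 12 13 14 15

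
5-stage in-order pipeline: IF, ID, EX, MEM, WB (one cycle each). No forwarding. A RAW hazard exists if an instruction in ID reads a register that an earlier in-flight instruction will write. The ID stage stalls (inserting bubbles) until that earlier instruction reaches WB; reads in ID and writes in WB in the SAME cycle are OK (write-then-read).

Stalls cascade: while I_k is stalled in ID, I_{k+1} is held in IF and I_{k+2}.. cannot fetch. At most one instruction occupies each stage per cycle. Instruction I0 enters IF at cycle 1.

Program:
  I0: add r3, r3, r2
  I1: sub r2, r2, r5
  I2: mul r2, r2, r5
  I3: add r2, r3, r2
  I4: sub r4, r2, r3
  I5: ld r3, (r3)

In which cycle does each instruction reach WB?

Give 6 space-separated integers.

Answer: 5 6 9 12 15 16

Derivation:
I0 add r3 <- r3,r2: IF@1 ID@2 stall=0 (-) EX@3 MEM@4 WB@5
I1 sub r2 <- r2,r5: IF@2 ID@3 stall=0 (-) EX@4 MEM@5 WB@6
I2 mul r2 <- r2,r5: IF@3 ID@4 stall=2 (RAW on I1.r2 (WB@6)) EX@7 MEM@8 WB@9
I3 add r2 <- r3,r2: IF@4 ID@7 stall=2 (RAW on I2.r2 (WB@9)) EX@10 MEM@11 WB@12
I4 sub r4 <- r2,r3: IF@7 ID@10 stall=2 (RAW on I3.r2 (WB@12)) EX@13 MEM@14 WB@15
I5 ld r3 <- r3: IF@10 ID@13 stall=0 (-) EX@14 MEM@15 WB@16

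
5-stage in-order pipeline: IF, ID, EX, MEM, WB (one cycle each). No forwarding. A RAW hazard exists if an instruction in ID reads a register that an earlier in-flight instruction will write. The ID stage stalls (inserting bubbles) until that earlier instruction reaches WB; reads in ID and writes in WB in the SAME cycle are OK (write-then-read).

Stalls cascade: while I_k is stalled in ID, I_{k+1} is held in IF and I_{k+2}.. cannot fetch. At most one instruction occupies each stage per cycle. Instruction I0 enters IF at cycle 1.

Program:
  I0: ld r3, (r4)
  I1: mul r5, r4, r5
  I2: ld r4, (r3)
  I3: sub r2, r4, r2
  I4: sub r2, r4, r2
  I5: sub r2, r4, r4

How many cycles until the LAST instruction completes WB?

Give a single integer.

Answer: 15

Derivation:
I0 ld r3 <- r4: IF@1 ID@2 stall=0 (-) EX@3 MEM@4 WB@5
I1 mul r5 <- r4,r5: IF@2 ID@3 stall=0 (-) EX@4 MEM@5 WB@6
I2 ld r4 <- r3: IF@3 ID@4 stall=1 (RAW on I0.r3 (WB@5)) EX@6 MEM@7 WB@8
I3 sub r2 <- r4,r2: IF@4 ID@6 stall=2 (RAW on I2.r4 (WB@8)) EX@9 MEM@10 WB@11
I4 sub r2 <- r4,r2: IF@6 ID@9 stall=2 (RAW on I3.r2 (WB@11)) EX@12 MEM@13 WB@14
I5 sub r2 <- r4,r4: IF@9 ID@12 stall=0 (-) EX@13 MEM@14 WB@15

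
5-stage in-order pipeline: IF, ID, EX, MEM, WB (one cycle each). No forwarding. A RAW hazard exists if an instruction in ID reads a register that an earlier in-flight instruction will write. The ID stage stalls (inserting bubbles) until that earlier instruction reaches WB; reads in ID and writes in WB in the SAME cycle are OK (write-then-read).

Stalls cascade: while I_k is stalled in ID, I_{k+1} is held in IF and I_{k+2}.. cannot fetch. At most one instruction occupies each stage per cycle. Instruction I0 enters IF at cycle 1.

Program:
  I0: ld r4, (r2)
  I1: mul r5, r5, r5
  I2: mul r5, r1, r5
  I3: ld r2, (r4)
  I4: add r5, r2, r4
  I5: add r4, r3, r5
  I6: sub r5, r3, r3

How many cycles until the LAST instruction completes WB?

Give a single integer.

Answer: 17

Derivation:
I0 ld r4 <- r2: IF@1 ID@2 stall=0 (-) EX@3 MEM@4 WB@5
I1 mul r5 <- r5,r5: IF@2 ID@3 stall=0 (-) EX@4 MEM@5 WB@6
I2 mul r5 <- r1,r5: IF@3 ID@4 stall=2 (RAW on I1.r5 (WB@6)) EX@7 MEM@8 WB@9
I3 ld r2 <- r4: IF@4 ID@7 stall=0 (-) EX@8 MEM@9 WB@10
I4 add r5 <- r2,r4: IF@7 ID@8 stall=2 (RAW on I3.r2 (WB@10)) EX@11 MEM@12 WB@13
I5 add r4 <- r3,r5: IF@8 ID@11 stall=2 (RAW on I4.r5 (WB@13)) EX@14 MEM@15 WB@16
I6 sub r5 <- r3,r3: IF@11 ID@14 stall=0 (-) EX@15 MEM@16 WB@17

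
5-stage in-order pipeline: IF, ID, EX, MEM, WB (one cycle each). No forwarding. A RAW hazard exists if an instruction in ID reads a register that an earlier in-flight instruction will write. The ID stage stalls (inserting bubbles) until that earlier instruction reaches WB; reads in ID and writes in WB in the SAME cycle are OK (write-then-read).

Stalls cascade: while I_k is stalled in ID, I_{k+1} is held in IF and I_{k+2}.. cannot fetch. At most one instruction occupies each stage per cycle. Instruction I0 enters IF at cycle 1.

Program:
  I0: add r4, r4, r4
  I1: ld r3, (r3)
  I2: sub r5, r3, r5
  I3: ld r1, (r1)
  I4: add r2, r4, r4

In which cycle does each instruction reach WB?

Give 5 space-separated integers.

Answer: 5 6 9 10 11

Derivation:
I0 add r4 <- r4,r4: IF@1 ID@2 stall=0 (-) EX@3 MEM@4 WB@5
I1 ld r3 <- r3: IF@2 ID@3 stall=0 (-) EX@4 MEM@5 WB@6
I2 sub r5 <- r3,r5: IF@3 ID@4 stall=2 (RAW on I1.r3 (WB@6)) EX@7 MEM@8 WB@9
I3 ld r1 <- r1: IF@4 ID@7 stall=0 (-) EX@8 MEM@9 WB@10
I4 add r2 <- r4,r4: IF@7 ID@8 stall=0 (-) EX@9 MEM@10 WB@11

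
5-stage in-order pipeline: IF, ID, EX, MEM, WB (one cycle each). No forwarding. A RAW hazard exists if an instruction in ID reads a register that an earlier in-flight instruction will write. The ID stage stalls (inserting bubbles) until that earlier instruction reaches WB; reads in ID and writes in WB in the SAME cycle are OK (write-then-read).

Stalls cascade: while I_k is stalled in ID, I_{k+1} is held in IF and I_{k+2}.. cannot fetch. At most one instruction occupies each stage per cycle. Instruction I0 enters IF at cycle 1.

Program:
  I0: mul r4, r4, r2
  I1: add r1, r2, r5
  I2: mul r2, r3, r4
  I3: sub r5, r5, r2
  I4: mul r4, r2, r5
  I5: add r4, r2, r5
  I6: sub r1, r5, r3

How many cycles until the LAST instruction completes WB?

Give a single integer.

I0 mul r4 <- r4,r2: IF@1 ID@2 stall=0 (-) EX@3 MEM@4 WB@5
I1 add r1 <- r2,r5: IF@2 ID@3 stall=0 (-) EX@4 MEM@5 WB@6
I2 mul r2 <- r3,r4: IF@3 ID@4 stall=1 (RAW on I0.r4 (WB@5)) EX@6 MEM@7 WB@8
I3 sub r5 <- r5,r2: IF@4 ID@6 stall=2 (RAW on I2.r2 (WB@8)) EX@9 MEM@10 WB@11
I4 mul r4 <- r2,r5: IF@6 ID@9 stall=2 (RAW on I3.r5 (WB@11)) EX@12 MEM@13 WB@14
I5 add r4 <- r2,r5: IF@9 ID@12 stall=0 (-) EX@13 MEM@14 WB@15
I6 sub r1 <- r5,r3: IF@12 ID@13 stall=0 (-) EX@14 MEM@15 WB@16

Answer: 16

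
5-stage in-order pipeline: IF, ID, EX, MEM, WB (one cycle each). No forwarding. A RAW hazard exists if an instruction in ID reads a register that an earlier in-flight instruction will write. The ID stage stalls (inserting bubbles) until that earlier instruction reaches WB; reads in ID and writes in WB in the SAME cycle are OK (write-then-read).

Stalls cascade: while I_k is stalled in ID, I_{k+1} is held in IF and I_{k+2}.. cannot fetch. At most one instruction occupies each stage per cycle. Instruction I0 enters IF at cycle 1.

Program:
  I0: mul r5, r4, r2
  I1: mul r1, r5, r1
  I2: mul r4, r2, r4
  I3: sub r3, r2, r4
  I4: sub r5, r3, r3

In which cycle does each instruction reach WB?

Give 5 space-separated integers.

Answer: 5 8 9 12 15

Derivation:
I0 mul r5 <- r4,r2: IF@1 ID@2 stall=0 (-) EX@3 MEM@4 WB@5
I1 mul r1 <- r5,r1: IF@2 ID@3 stall=2 (RAW on I0.r5 (WB@5)) EX@6 MEM@7 WB@8
I2 mul r4 <- r2,r4: IF@3 ID@6 stall=0 (-) EX@7 MEM@8 WB@9
I3 sub r3 <- r2,r4: IF@6 ID@7 stall=2 (RAW on I2.r4 (WB@9)) EX@10 MEM@11 WB@12
I4 sub r5 <- r3,r3: IF@7 ID@10 stall=2 (RAW on I3.r3 (WB@12)) EX@13 MEM@14 WB@15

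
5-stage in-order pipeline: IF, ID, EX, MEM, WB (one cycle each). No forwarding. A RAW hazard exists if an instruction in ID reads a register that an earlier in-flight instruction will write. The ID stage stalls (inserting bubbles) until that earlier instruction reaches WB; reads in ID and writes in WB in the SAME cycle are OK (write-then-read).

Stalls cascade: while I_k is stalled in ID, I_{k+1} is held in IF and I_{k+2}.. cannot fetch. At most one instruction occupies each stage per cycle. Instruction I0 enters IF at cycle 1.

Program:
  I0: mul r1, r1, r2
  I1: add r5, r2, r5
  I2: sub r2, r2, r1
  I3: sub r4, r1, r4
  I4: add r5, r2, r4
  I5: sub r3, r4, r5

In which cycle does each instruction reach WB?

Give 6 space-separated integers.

Answer: 5 6 8 9 12 15

Derivation:
I0 mul r1 <- r1,r2: IF@1 ID@2 stall=0 (-) EX@3 MEM@4 WB@5
I1 add r5 <- r2,r5: IF@2 ID@3 stall=0 (-) EX@4 MEM@5 WB@6
I2 sub r2 <- r2,r1: IF@3 ID@4 stall=1 (RAW on I0.r1 (WB@5)) EX@6 MEM@7 WB@8
I3 sub r4 <- r1,r4: IF@4 ID@6 stall=0 (-) EX@7 MEM@8 WB@9
I4 add r5 <- r2,r4: IF@6 ID@7 stall=2 (RAW on I3.r4 (WB@9)) EX@10 MEM@11 WB@12
I5 sub r3 <- r4,r5: IF@7 ID@10 stall=2 (RAW on I4.r5 (WB@12)) EX@13 MEM@14 WB@15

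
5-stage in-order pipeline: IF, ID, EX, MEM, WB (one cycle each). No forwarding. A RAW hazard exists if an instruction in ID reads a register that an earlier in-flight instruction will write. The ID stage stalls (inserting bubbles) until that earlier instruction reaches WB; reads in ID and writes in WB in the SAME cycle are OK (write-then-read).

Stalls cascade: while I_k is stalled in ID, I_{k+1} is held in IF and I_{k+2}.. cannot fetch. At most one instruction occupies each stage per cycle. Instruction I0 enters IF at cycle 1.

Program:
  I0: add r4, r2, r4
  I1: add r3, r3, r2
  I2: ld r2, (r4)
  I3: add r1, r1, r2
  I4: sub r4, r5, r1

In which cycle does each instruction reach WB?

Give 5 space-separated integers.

I0 add r4 <- r2,r4: IF@1 ID@2 stall=0 (-) EX@3 MEM@4 WB@5
I1 add r3 <- r3,r2: IF@2 ID@3 stall=0 (-) EX@4 MEM@5 WB@6
I2 ld r2 <- r4: IF@3 ID@4 stall=1 (RAW on I0.r4 (WB@5)) EX@6 MEM@7 WB@8
I3 add r1 <- r1,r2: IF@4 ID@6 stall=2 (RAW on I2.r2 (WB@8)) EX@9 MEM@10 WB@11
I4 sub r4 <- r5,r1: IF@6 ID@9 stall=2 (RAW on I3.r1 (WB@11)) EX@12 MEM@13 WB@14

Answer: 5 6 8 11 14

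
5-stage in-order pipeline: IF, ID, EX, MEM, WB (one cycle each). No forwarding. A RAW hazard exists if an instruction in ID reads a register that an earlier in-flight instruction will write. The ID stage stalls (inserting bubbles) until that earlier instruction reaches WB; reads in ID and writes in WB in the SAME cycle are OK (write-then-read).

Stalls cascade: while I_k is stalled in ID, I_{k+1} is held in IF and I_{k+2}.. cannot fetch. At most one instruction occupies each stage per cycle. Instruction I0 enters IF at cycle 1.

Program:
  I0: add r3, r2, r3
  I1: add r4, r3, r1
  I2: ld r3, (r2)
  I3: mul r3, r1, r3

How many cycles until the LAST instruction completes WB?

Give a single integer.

I0 add r3 <- r2,r3: IF@1 ID@2 stall=0 (-) EX@3 MEM@4 WB@5
I1 add r4 <- r3,r1: IF@2 ID@3 stall=2 (RAW on I0.r3 (WB@5)) EX@6 MEM@7 WB@8
I2 ld r3 <- r2: IF@3 ID@6 stall=0 (-) EX@7 MEM@8 WB@9
I3 mul r3 <- r1,r3: IF@6 ID@7 stall=2 (RAW on I2.r3 (WB@9)) EX@10 MEM@11 WB@12

Answer: 12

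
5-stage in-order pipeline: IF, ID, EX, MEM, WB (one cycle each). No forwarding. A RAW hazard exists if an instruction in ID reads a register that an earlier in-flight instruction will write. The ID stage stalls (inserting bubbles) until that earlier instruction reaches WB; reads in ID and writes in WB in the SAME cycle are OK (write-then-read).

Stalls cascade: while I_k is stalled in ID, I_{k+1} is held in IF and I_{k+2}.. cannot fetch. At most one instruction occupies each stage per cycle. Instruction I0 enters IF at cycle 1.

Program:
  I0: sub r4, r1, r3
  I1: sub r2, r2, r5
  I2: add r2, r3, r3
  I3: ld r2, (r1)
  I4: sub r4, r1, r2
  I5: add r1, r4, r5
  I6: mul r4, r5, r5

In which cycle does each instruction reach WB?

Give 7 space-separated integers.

I0 sub r4 <- r1,r3: IF@1 ID@2 stall=0 (-) EX@3 MEM@4 WB@5
I1 sub r2 <- r2,r5: IF@2 ID@3 stall=0 (-) EX@4 MEM@5 WB@6
I2 add r2 <- r3,r3: IF@3 ID@4 stall=0 (-) EX@5 MEM@6 WB@7
I3 ld r2 <- r1: IF@4 ID@5 stall=0 (-) EX@6 MEM@7 WB@8
I4 sub r4 <- r1,r2: IF@5 ID@6 stall=2 (RAW on I3.r2 (WB@8)) EX@9 MEM@10 WB@11
I5 add r1 <- r4,r5: IF@6 ID@9 stall=2 (RAW on I4.r4 (WB@11)) EX@12 MEM@13 WB@14
I6 mul r4 <- r5,r5: IF@9 ID@12 stall=0 (-) EX@13 MEM@14 WB@15

Answer: 5 6 7 8 11 14 15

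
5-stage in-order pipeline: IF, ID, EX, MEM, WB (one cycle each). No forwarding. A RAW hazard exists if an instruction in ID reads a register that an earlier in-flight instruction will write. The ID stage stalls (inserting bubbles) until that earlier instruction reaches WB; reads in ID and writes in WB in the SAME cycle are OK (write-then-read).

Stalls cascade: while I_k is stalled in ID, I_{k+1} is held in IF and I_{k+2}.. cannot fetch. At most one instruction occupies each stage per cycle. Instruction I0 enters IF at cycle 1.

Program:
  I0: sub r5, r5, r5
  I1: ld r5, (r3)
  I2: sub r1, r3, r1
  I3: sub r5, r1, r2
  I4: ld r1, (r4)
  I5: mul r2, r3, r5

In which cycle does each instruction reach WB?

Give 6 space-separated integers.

I0 sub r5 <- r5,r5: IF@1 ID@2 stall=0 (-) EX@3 MEM@4 WB@5
I1 ld r5 <- r3: IF@2 ID@3 stall=0 (-) EX@4 MEM@5 WB@6
I2 sub r1 <- r3,r1: IF@3 ID@4 stall=0 (-) EX@5 MEM@6 WB@7
I3 sub r5 <- r1,r2: IF@4 ID@5 stall=2 (RAW on I2.r1 (WB@7)) EX@8 MEM@9 WB@10
I4 ld r1 <- r4: IF@5 ID@8 stall=0 (-) EX@9 MEM@10 WB@11
I5 mul r2 <- r3,r5: IF@8 ID@9 stall=1 (RAW on I3.r5 (WB@10)) EX@11 MEM@12 WB@13

Answer: 5 6 7 10 11 13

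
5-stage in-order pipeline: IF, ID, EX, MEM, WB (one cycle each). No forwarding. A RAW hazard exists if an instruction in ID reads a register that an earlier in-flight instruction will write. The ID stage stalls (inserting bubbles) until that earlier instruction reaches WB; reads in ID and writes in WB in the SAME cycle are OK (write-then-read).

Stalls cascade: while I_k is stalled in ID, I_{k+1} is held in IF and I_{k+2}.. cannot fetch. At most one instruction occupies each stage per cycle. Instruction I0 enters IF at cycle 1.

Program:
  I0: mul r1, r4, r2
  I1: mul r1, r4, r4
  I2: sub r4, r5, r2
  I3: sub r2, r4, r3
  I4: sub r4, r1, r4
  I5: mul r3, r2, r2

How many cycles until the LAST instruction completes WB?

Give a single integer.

I0 mul r1 <- r4,r2: IF@1 ID@2 stall=0 (-) EX@3 MEM@4 WB@5
I1 mul r1 <- r4,r4: IF@2 ID@3 stall=0 (-) EX@4 MEM@5 WB@6
I2 sub r4 <- r5,r2: IF@3 ID@4 stall=0 (-) EX@5 MEM@6 WB@7
I3 sub r2 <- r4,r3: IF@4 ID@5 stall=2 (RAW on I2.r4 (WB@7)) EX@8 MEM@9 WB@10
I4 sub r4 <- r1,r4: IF@5 ID@8 stall=0 (-) EX@9 MEM@10 WB@11
I5 mul r3 <- r2,r2: IF@8 ID@9 stall=1 (RAW on I3.r2 (WB@10)) EX@11 MEM@12 WB@13

Answer: 13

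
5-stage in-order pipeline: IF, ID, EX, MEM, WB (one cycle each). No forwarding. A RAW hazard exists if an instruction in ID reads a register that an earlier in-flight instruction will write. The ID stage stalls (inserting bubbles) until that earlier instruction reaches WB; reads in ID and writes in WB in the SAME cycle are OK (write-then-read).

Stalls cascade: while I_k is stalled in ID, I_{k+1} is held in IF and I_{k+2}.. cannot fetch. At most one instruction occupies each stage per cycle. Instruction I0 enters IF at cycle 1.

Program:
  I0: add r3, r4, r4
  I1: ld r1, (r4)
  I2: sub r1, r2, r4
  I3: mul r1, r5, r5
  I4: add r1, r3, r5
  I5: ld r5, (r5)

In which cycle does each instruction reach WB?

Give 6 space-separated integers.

I0 add r3 <- r4,r4: IF@1 ID@2 stall=0 (-) EX@3 MEM@4 WB@5
I1 ld r1 <- r4: IF@2 ID@3 stall=0 (-) EX@4 MEM@5 WB@6
I2 sub r1 <- r2,r4: IF@3 ID@4 stall=0 (-) EX@5 MEM@6 WB@7
I3 mul r1 <- r5,r5: IF@4 ID@5 stall=0 (-) EX@6 MEM@7 WB@8
I4 add r1 <- r3,r5: IF@5 ID@6 stall=0 (-) EX@7 MEM@8 WB@9
I5 ld r5 <- r5: IF@6 ID@7 stall=0 (-) EX@8 MEM@9 WB@10

Answer: 5 6 7 8 9 10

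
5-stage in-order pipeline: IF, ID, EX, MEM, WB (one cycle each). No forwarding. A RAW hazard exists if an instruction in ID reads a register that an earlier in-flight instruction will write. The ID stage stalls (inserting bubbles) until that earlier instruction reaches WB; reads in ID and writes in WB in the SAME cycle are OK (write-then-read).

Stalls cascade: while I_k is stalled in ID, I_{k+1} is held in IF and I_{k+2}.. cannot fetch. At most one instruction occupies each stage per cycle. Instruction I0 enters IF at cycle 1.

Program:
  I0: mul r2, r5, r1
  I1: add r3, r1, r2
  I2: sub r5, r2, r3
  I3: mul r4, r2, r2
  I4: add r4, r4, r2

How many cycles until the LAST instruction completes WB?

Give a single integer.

I0 mul r2 <- r5,r1: IF@1 ID@2 stall=0 (-) EX@3 MEM@4 WB@5
I1 add r3 <- r1,r2: IF@2 ID@3 stall=2 (RAW on I0.r2 (WB@5)) EX@6 MEM@7 WB@8
I2 sub r5 <- r2,r3: IF@3 ID@6 stall=2 (RAW on I1.r3 (WB@8)) EX@9 MEM@10 WB@11
I3 mul r4 <- r2,r2: IF@6 ID@9 stall=0 (-) EX@10 MEM@11 WB@12
I4 add r4 <- r4,r2: IF@9 ID@10 stall=2 (RAW on I3.r4 (WB@12)) EX@13 MEM@14 WB@15

Answer: 15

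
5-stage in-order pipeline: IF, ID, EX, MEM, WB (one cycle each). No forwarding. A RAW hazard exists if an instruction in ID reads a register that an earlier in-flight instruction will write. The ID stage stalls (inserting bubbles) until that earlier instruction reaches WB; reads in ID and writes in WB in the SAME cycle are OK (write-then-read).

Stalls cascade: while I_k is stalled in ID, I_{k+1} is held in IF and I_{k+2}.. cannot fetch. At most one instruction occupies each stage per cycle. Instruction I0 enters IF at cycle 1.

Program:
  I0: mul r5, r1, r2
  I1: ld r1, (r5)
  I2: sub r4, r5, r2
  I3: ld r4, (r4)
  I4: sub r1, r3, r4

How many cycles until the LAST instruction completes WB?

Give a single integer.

I0 mul r5 <- r1,r2: IF@1 ID@2 stall=0 (-) EX@3 MEM@4 WB@5
I1 ld r1 <- r5: IF@2 ID@3 stall=2 (RAW on I0.r5 (WB@5)) EX@6 MEM@7 WB@8
I2 sub r4 <- r5,r2: IF@3 ID@6 stall=0 (-) EX@7 MEM@8 WB@9
I3 ld r4 <- r4: IF@6 ID@7 stall=2 (RAW on I2.r4 (WB@9)) EX@10 MEM@11 WB@12
I4 sub r1 <- r3,r4: IF@7 ID@10 stall=2 (RAW on I3.r4 (WB@12)) EX@13 MEM@14 WB@15

Answer: 15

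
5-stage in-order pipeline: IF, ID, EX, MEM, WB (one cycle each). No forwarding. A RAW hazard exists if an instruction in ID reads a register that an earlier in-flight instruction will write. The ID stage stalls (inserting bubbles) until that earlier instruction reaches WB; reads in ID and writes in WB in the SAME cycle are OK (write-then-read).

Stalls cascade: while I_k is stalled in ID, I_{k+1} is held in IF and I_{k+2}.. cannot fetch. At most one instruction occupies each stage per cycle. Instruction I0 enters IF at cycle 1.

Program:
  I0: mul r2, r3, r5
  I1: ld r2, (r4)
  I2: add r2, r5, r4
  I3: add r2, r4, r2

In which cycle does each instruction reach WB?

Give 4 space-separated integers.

Answer: 5 6 7 10

Derivation:
I0 mul r2 <- r3,r5: IF@1 ID@2 stall=0 (-) EX@3 MEM@4 WB@5
I1 ld r2 <- r4: IF@2 ID@3 stall=0 (-) EX@4 MEM@5 WB@6
I2 add r2 <- r5,r4: IF@3 ID@4 stall=0 (-) EX@5 MEM@6 WB@7
I3 add r2 <- r4,r2: IF@4 ID@5 stall=2 (RAW on I2.r2 (WB@7)) EX@8 MEM@9 WB@10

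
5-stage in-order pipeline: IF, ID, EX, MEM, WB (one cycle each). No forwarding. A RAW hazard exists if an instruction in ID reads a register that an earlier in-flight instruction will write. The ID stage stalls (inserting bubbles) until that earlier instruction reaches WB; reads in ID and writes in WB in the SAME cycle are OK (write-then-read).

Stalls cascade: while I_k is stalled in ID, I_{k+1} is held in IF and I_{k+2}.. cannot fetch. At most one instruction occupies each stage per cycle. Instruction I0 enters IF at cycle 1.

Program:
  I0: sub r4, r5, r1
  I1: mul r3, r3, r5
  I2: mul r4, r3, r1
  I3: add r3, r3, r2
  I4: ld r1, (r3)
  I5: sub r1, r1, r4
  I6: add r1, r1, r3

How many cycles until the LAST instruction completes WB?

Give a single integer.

I0 sub r4 <- r5,r1: IF@1 ID@2 stall=0 (-) EX@3 MEM@4 WB@5
I1 mul r3 <- r3,r5: IF@2 ID@3 stall=0 (-) EX@4 MEM@5 WB@6
I2 mul r4 <- r3,r1: IF@3 ID@4 stall=2 (RAW on I1.r3 (WB@6)) EX@7 MEM@8 WB@9
I3 add r3 <- r3,r2: IF@4 ID@7 stall=0 (-) EX@8 MEM@9 WB@10
I4 ld r1 <- r3: IF@7 ID@8 stall=2 (RAW on I3.r3 (WB@10)) EX@11 MEM@12 WB@13
I5 sub r1 <- r1,r4: IF@8 ID@11 stall=2 (RAW on I4.r1 (WB@13)) EX@14 MEM@15 WB@16
I6 add r1 <- r1,r3: IF@11 ID@14 stall=2 (RAW on I5.r1 (WB@16)) EX@17 MEM@18 WB@19

Answer: 19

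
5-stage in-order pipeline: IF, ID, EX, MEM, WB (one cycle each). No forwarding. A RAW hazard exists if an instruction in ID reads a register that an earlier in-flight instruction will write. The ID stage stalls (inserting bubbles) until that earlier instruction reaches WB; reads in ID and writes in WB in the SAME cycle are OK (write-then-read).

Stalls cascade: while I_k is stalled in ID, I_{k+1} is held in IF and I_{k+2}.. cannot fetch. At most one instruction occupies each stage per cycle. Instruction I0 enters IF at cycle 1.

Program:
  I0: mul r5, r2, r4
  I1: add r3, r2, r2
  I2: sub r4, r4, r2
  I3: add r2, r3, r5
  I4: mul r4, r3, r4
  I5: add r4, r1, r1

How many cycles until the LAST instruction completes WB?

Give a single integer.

I0 mul r5 <- r2,r4: IF@1 ID@2 stall=0 (-) EX@3 MEM@4 WB@5
I1 add r3 <- r2,r2: IF@2 ID@3 stall=0 (-) EX@4 MEM@5 WB@6
I2 sub r4 <- r4,r2: IF@3 ID@4 stall=0 (-) EX@5 MEM@6 WB@7
I3 add r2 <- r3,r5: IF@4 ID@5 stall=1 (RAW on I1.r3 (WB@6)) EX@7 MEM@8 WB@9
I4 mul r4 <- r3,r4: IF@5 ID@7 stall=0 (-) EX@8 MEM@9 WB@10
I5 add r4 <- r1,r1: IF@7 ID@8 stall=0 (-) EX@9 MEM@10 WB@11

Answer: 11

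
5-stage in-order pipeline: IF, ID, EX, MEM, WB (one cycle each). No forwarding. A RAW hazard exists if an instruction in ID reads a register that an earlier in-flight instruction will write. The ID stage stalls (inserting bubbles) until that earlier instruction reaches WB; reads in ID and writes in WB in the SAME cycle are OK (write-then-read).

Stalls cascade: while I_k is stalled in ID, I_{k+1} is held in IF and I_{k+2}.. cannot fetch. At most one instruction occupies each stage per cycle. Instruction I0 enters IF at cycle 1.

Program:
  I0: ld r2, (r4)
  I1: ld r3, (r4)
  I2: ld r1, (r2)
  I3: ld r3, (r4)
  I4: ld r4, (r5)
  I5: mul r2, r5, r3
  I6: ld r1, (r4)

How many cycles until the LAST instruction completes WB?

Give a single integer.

Answer: 13

Derivation:
I0 ld r2 <- r4: IF@1 ID@2 stall=0 (-) EX@3 MEM@4 WB@5
I1 ld r3 <- r4: IF@2 ID@3 stall=0 (-) EX@4 MEM@5 WB@6
I2 ld r1 <- r2: IF@3 ID@4 stall=1 (RAW on I0.r2 (WB@5)) EX@6 MEM@7 WB@8
I3 ld r3 <- r4: IF@4 ID@6 stall=0 (-) EX@7 MEM@8 WB@9
I4 ld r4 <- r5: IF@6 ID@7 stall=0 (-) EX@8 MEM@9 WB@10
I5 mul r2 <- r5,r3: IF@7 ID@8 stall=1 (RAW on I3.r3 (WB@9)) EX@10 MEM@11 WB@12
I6 ld r1 <- r4: IF@8 ID@10 stall=0 (-) EX@11 MEM@12 WB@13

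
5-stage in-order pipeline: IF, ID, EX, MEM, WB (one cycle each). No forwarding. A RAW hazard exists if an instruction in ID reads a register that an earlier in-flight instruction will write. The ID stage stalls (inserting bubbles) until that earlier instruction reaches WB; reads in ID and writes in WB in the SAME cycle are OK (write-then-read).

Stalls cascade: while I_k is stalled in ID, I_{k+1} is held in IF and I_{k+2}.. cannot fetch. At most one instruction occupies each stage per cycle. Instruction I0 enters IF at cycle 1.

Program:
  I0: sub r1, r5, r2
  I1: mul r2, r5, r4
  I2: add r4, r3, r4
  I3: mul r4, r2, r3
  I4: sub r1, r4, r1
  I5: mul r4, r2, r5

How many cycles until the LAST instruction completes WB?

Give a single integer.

Answer: 13

Derivation:
I0 sub r1 <- r5,r2: IF@1 ID@2 stall=0 (-) EX@3 MEM@4 WB@5
I1 mul r2 <- r5,r4: IF@2 ID@3 stall=0 (-) EX@4 MEM@5 WB@6
I2 add r4 <- r3,r4: IF@3 ID@4 stall=0 (-) EX@5 MEM@6 WB@7
I3 mul r4 <- r2,r3: IF@4 ID@5 stall=1 (RAW on I1.r2 (WB@6)) EX@7 MEM@8 WB@9
I4 sub r1 <- r4,r1: IF@5 ID@7 stall=2 (RAW on I3.r4 (WB@9)) EX@10 MEM@11 WB@12
I5 mul r4 <- r2,r5: IF@7 ID@10 stall=0 (-) EX@11 MEM@12 WB@13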